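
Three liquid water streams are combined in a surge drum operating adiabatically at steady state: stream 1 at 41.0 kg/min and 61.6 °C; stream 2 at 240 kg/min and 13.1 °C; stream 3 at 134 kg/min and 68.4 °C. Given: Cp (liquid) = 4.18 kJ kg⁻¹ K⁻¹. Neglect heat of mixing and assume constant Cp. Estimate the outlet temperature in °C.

T_out = 35.7 °C

Energy balance with Q = 0: Σ ṁᵢCp,ᵢ(T_out − Tᵢ) = 0
T_out = Σ ṁᵢCp,ᵢTᵢ / Σ ṁᵢCp,ᵢ
      = 62011 / 1734.7 = 35.747 °C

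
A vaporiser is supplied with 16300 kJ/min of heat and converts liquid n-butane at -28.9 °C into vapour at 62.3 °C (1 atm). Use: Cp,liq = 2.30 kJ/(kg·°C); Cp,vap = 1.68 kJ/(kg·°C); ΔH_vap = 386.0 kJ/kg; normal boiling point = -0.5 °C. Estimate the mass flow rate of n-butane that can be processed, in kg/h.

Δh = 2.30×(-0.5−-28.9) + 386.0 + 1.68×(62.3−-0.5) = 556.82 kJ/kg
Q = 16300 kJ/min = 271.67 kJ/s = 978000 kJ/h
ṁ = Q/Δh = 978000 / 556.82 = 1756.4 kg/h

ṁ = 1760 kg/h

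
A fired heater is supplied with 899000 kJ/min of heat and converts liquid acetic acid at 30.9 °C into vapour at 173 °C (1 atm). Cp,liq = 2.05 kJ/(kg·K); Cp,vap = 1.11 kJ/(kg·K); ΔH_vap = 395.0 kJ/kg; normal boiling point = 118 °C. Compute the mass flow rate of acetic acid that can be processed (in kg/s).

Δh = 2.05×(118−30.9) + 395.0 + 1.11×(173−118) = 634.6 kJ/kg
Q = 899000 kJ/min = 14983 kJ/s = 14983 kJ/s
ṁ = Q/Δh = 14983 / 634.6 = 23.61 kg/s

ṁ = 23.6 kg/s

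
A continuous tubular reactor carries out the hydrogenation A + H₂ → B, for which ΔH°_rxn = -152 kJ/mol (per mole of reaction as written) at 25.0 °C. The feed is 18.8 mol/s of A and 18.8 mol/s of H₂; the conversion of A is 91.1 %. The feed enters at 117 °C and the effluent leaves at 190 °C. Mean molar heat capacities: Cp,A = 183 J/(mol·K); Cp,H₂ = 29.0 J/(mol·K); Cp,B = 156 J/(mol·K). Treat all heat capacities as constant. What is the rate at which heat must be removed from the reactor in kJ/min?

Q_out = 148000 kJ/min

Extent of reaction ξ = 0.911 × 18.8 = 17.127 mol/s
Reaction term: ξ·ΔH°_rxn = 17.127 × -152 = -2603.3 kJ/s
Sensible, feed 117→25 °C: -366.68 kJ/s
Outlet flows (mol/s): A 1.6732, H₂ 1.6732, B 17.127
Sensible, products 25→190 °C: 499.37 kJ/s
Q = ΔH = -2470.6 kJ/s = -2470.6 kW
Heat removed = 148230 kJ/min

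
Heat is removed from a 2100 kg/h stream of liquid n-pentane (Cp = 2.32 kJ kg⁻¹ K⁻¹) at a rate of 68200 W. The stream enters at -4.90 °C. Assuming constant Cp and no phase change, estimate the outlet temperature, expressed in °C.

T_out = -55.3 °C

Q = 68200 W = 245520 kJ/h
ΔT = Q/(ṁ·Cp) = 245520/(2100×2.32) = 50.394 K
T_out = -4.90 − 50.394 = -55.294 °C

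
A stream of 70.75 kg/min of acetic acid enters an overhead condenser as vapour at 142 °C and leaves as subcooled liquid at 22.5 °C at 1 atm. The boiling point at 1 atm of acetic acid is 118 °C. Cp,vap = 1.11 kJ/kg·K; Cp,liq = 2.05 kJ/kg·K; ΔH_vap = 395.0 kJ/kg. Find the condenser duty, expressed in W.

vapour 142→118 °C: -26.64 kJ/kg
condensation at 118 °C: -395 kJ/kg
liquid 118→22.5 °C: -195.77 kJ/kg
Δh = -26.64 + -395 + -195.77 = -617.41 kJ/kg
Q = ṁ·Δh = 70.75 kg/min × -617.41 kJ/kg = -43682 kJ/min
|Q| = 728.04 kW = 728040 W

Q_c = 728000 W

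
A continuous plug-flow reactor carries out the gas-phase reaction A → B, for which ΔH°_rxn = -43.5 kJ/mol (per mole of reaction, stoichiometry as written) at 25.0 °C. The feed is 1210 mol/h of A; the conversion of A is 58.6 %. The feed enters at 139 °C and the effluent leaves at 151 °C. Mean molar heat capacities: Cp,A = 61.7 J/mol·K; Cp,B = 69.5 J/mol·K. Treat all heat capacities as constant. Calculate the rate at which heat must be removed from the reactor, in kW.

Q_out = 8.13 kW

Extent of reaction ξ = 0.586 × 1210 = 709.06 mol/h
Reaction term: ξ·ΔH°_rxn = 709.06 × -43.5 = -30844 kJ/h
Sensible, feed 139→25 °C: -8510.9 kJ/h
Outlet flows (mol/h): A 500.94, B 709.06
Sensible, products 25→151 °C: 10104 kJ/h
Q = ΔH = -29251 kJ/h = -8.1254 kW
Heat removed = 8.1254 kW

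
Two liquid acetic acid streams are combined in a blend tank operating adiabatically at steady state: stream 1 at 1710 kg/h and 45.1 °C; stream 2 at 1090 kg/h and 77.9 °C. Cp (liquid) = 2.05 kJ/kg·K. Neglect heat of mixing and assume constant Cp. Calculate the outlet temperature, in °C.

T_out = 57.9 °C

No heat crosses the boundary, so H_out = H_in.
Σ ṁᵢCp,ᵢTᵢ = 1710×2.05×45.1 + 1090×2.05×77.9 = 332170
Σ ṁᵢCp,ᵢ = 1710×2.05 + 1090×2.05 = 5740
T_out = 332170 / 5740 = 57.869 °C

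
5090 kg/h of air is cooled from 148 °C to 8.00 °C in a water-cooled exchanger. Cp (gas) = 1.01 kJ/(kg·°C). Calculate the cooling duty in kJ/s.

Q = ṁ·Cp·ΔT = 5090 × 1.01 × (8.00 − 148) = -719730 kJ/h
Converting: 719730 / 3600 s = 199.92 kW

Q_c = 200 kJ/s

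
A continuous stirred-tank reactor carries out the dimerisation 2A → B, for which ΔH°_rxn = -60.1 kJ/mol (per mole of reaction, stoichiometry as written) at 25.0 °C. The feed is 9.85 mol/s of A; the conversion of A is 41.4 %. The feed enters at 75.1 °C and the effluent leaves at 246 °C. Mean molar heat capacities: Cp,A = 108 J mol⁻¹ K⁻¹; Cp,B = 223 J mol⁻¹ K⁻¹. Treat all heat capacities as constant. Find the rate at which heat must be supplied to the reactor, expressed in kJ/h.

Q_in = 225000 kJ/h

Extent of reaction ξ = 0.414 × 9.85 / 2 = 2.0389 mol/s
Reaction term: ξ·ΔH°_rxn = 2.0389 × -60.1 = -122.54 kJ/s
Sensible, feed 75.1→25 °C: -53.296 kJ/s
Outlet flows (mol/s): A 5.7721, B 2.0389
Sensible, products 25→246 °C: 238.25 kJ/s
Q = ΔH = 62.417 kJ/s = 62.417 kW
Heat supplied = 224700 kJ/h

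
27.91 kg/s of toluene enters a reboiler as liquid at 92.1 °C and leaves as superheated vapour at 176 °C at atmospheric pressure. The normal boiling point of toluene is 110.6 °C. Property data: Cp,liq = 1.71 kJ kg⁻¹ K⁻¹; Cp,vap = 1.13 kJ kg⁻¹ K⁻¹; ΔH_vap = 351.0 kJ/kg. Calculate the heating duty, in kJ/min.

liquid 92.1→110.6 °C: 31.635 kJ/kg
vaporisation at 110.6 °C: 351 kJ/kg
vapour 110.6→176 °C: 73.902 kJ/kg
Δh = 31.635 + 351 + 73.902 = 456.54 kJ/kg
Q = ṁ·Δh = 27.91 kg/s × 456.54 kJ/kg = 12742 kJ/s
|Q| = 12742 kW = 764520 kJ/min

Q = 765000 kJ/min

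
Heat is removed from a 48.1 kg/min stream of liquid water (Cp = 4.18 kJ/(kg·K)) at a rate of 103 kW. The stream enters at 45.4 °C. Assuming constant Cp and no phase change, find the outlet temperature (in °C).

T_out = 14.7 °C

Q = 103 kW = 6180 kJ/min
ΔT = Q/(ṁ·Cp) = 6180/(48.1×4.18) = 30.737 K
T_out = 45.4 − 30.737 = 14.663 °C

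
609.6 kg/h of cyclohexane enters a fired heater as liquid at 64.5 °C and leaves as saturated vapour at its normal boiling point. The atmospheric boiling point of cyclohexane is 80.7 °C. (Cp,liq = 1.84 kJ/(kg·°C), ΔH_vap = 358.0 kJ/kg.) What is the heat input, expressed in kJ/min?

liquid 64.5→80.7 °C: 29.808 kJ/kg
vaporisation at 80.7 °C: 358 kJ/kg
Δh = 29.808 + 358 = 387.81 kJ/kg
Q = ṁ·Δh = 609.6 kg/h × 387.81 kJ/kg = 236410 kJ/h
|Q| = 65.669 kW = 3940.1 kJ/min

Q = 3940 kJ/min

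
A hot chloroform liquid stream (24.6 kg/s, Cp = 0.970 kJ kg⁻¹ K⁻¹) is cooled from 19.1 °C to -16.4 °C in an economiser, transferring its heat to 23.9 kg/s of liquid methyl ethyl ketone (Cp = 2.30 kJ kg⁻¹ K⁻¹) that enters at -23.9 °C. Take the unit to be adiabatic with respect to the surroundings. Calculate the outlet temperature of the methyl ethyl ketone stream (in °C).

T_c,out = -8.49 °C

Heat released by hot stream: Q = 24.6 × 0.970 × (19.1 − -16.4) = 847.1 kJ/s
Energy balance on cold side (adiabatic exchanger): Q = ṁ_c·Cp_c·(T_c,out − T_c,in)
T_c,out = -23.9 + 847.1/(23.9 × 2.30) = -8.4898 °C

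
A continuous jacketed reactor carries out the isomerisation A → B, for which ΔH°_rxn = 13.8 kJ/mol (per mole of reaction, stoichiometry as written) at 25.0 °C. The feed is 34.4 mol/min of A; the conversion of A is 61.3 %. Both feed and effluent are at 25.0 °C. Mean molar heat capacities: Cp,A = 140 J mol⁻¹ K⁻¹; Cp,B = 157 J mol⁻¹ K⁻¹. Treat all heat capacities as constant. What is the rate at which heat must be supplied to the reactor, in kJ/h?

Extent of reaction ξ = 0.613 × 34.4 = 21.087 mol/min
Reaction term: ξ·ΔH°_rxn = 21.087 × 13.8 = 291 kJ/min
Q = ΔH = 291 kJ/min = 4.8501 kW
Heat supplied = 17460 kJ/h

Q_in = 17500 kJ/h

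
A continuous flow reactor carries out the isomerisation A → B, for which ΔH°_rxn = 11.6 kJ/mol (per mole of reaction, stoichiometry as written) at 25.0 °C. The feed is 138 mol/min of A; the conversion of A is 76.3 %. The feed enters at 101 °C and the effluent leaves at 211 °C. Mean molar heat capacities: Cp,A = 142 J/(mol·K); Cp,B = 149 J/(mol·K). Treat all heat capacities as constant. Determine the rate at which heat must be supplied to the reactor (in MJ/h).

Q_in = 211 MJ/h

Extent of reaction ξ = 0.763 × 138 = 105.29 mol/min
Reaction term: ξ·ΔH°_rxn = 105.29 × 11.6 = 1221.4 kJ/min
Sensible, feed 101→25 °C: -1489.3 kJ/min
Outlet flows (mol/min): A 32.706, B 105.29
Sensible, products 25→211 °C: 3781.9 kJ/min
Q = ΔH = 3514.1 kJ/min = 58.568 kW
Heat supplied = 210.84 MJ/h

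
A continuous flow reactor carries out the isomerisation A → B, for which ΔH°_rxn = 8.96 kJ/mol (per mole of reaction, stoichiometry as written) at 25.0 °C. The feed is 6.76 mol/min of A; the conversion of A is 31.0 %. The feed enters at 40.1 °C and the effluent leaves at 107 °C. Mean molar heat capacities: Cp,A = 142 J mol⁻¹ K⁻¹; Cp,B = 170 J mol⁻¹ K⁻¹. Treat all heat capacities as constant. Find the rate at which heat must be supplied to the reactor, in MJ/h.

Extent of reaction ξ = 0.310 × 6.76 = 2.0956 mol/min
Reaction term: ξ·ΔH°_rxn = 2.0956 × 8.96 = 18.777 kJ/min
Sensible, feed 40.1→25 °C: -14.495 kJ/min
Outlet flows (mol/min): A 4.6644, B 2.0956
Sensible, products 25→107 °C: 83.525 kJ/min
Q = ΔH = 87.807 kJ/min = 1.4634 kW
Heat supplied = 5.2684 MJ/h

Q_in = 5.27 MJ/h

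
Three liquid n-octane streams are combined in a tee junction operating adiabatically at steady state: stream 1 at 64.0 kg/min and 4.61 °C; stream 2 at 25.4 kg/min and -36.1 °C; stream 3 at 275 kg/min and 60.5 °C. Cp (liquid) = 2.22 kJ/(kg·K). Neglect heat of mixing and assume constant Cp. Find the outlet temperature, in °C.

T_out = 44.0 °C

No heat crosses the boundary, so H_out = H_in.
Σ ṁᵢCp,ᵢTᵢ = 64.0×2.22×4.61 + 25.4×2.22×-36.1 + 275×2.22×60.5 = 35555
Σ ṁᵢCp,ᵢ = 64.0×2.22 + 25.4×2.22 + 275×2.22 = 808.97
T_out = 35555 / 808.97 = 43.951 °C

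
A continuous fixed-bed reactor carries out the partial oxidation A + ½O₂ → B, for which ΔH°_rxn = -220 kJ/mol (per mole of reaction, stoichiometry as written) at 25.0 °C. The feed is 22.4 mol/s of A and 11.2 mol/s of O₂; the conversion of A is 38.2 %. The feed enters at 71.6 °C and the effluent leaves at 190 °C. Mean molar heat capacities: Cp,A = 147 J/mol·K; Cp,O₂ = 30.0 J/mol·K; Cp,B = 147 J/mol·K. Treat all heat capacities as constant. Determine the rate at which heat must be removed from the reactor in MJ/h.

Extent of reaction ξ = 0.382 × 22.4 = 8.5568 mol/s
Reaction term: ξ·ΔH°_rxn = 8.5568 × -220 = -1882.5 kJ/s
Sensible, feed 71.6→25 °C: -169.1 kJ/s
Outlet flows (mol/s): A 13.843, O₂ 6.9216, B 8.5568
Sensible, products 25→190 °C: 577.57 kJ/s
Q = ΔH = -1474 kJ/s = -1474 kW
Heat removed = 5306.5 MJ/h

Q_out = 5310 MJ/h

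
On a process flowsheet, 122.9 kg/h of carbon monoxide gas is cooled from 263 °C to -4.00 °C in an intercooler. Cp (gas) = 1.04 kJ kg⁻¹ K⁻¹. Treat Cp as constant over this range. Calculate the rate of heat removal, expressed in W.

Q = ṁ·Cp·ΔT = 122.9 × 1.04 × (-4.00 − 263) = -34127 kJ/h
Converting: 34127 / 3600 s = 9.4797 kW
Cooling duty = 9479.7 W

Q_c = 9480 W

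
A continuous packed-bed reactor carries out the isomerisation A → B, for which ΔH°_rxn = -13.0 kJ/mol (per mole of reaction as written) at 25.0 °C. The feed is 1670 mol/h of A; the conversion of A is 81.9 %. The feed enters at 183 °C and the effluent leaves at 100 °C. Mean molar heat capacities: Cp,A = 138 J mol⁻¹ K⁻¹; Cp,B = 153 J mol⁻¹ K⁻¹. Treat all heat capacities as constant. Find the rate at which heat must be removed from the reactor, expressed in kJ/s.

Q_out = 9.82 kJ/s

Extent of reaction ξ = 0.819 × 1670 = 1367.7 mol/h
Reaction term: ξ·ΔH°_rxn = 1367.7 × -13.0 = -17780 kJ/h
Sensible, feed 183→25 °C: -36413 kJ/h
Outlet flows (mol/h): A 302.27, B 1367.7
Sensible, products 25→100 °C: 18823 kJ/h
Q = ΔH = -35370 kJ/h = -9.825 kW
Heat removed = 9.825 kJ/s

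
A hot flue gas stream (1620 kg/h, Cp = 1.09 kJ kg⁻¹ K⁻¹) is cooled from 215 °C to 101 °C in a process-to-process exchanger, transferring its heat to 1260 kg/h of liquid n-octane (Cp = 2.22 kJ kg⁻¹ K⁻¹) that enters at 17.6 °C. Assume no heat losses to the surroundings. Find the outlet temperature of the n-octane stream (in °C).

T_c,out = 89.6 °C

Heat released by hot stream: Q = 1620 × 1.09 × (215 − 101) = 201300 kJ/h
Energy balance on cold side (adiabatic exchanger): Q = ṁ_c·Cp_c·(T_c,out − T_c,in)
T_c,out = 17.6 + 201300/(1260 × 2.22) = 89.565 °C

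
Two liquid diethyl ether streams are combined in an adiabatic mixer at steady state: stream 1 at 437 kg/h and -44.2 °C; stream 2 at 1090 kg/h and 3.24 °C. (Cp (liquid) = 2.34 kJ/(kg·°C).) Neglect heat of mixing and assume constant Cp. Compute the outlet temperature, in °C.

T_out = -10.3 °C

Adiabatic, steady state ⇒ Σ ṁᵢCp,ᵢ(T_out − Tᵢ) = 0
Σ ṁᵢCp,ᵢTᵢ = 437×2.34×-44.2 + 1090×2.34×3.24 = -36934
Σ ṁᵢCp,ᵢ = 437×2.34 + 1090×2.34 = 3573.2
T_out = -36934 / 3573.2 = -10.336 °C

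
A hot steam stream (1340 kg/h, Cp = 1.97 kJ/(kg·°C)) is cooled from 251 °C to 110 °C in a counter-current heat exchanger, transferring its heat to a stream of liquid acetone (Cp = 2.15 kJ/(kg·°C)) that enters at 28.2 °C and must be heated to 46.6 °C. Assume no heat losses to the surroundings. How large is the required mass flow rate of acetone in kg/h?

Heat released by hot stream: Q = 1340 × 1.97 × (251 − 110) = 372210 kJ/h
Energy balance on cold side (adiabatic exchanger): Q = ṁ_c·Cp_c·(T_c,out − T_c,in)
ṁ_c = 372210 / [2.15 × (46.6 − 28.2)] = 9408.8 kg/h

ṁ_c = 9410 kg/h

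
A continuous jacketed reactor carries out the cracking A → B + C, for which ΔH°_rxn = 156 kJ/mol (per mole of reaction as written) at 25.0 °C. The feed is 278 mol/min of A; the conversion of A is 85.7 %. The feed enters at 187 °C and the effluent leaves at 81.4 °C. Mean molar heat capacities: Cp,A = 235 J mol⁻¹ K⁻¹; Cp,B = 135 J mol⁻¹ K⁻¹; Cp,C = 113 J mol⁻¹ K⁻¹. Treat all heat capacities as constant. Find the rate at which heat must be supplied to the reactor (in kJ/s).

Extent of reaction ξ = 0.857 × 278 = 238.25 mol/min
Reaction term: ξ·ΔH°_rxn = 238.25 × 156 = 37166 kJ/min
Sensible, feed 187→25 °C: -10583 kJ/min
Outlet flows (mol/min): A 39.754, B 238.25, C 238.25
Sensible, products 25→81.4 °C: 3859.3 kJ/min
Q = ΔH = 30442 kJ/min = 507.37 kW
Heat supplied = 507.37 kJ/s

Q_in = 507 kJ/s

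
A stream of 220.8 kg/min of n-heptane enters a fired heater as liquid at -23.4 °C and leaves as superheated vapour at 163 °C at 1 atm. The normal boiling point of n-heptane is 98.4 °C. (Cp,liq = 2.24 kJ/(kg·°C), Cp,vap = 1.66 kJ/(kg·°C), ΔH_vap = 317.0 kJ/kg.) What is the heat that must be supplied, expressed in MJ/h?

Q = 9230 MJ/h

liquid -23.4→98.4 °C: 272.83 kJ/kg
vaporisation at 98.4 °C: 317 kJ/kg
vapour 98.4→163 °C: 107.24 kJ/kg
Δh = 272.83 + 317 + 107.24 = 697.07 kJ/kg
Q = ṁ·Δh = 220.8 kg/min × 697.07 kJ/kg = 153910 kJ/min
|Q| = 2565.2 kW = 9234.8 MJ/h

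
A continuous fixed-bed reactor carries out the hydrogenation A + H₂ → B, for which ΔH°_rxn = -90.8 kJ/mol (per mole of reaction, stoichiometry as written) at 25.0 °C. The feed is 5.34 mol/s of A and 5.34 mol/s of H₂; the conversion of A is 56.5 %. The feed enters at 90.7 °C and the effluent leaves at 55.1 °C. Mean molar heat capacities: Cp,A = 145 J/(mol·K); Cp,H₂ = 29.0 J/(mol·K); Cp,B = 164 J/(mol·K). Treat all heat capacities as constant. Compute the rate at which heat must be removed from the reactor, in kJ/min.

Q_out = 18500 kJ/min

Extent of reaction ξ = 0.565 × 5.34 = 3.0171 mol/s
Reaction term: ξ·ΔH°_rxn = 3.0171 × -90.8 = -273.95 kJ/s
Sensible, feed 90.7→25 °C: -61.046 kJ/s
Outlet flows (mol/s): A 2.3229, H₂ 2.3229, B 3.0171
Sensible, products 25→55.1 °C: 27.06 kJ/s
Q = ΔH = -307.94 kJ/s = -307.94 kW
Heat removed = 18476 kJ/min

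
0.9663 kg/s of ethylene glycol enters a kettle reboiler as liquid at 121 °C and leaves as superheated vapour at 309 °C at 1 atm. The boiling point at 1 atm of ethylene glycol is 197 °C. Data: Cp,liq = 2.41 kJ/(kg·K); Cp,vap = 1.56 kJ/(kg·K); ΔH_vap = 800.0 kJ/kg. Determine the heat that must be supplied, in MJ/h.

Q = 4030 MJ/h

liquid 121→197 °C: 183.16 kJ/kg
vaporisation at 197 °C: 800 kJ/kg
vapour 197→309 °C: 174.72 kJ/kg
Δh = 183.16 + 800 + 174.72 = 1157.9 kJ/kg
Q = ṁ·Δh = 0.9663 kg/s × 1157.9 kJ/kg = 1118.9 kJ/s
|Q| = 1118.9 kW = 4027.9 MJ/h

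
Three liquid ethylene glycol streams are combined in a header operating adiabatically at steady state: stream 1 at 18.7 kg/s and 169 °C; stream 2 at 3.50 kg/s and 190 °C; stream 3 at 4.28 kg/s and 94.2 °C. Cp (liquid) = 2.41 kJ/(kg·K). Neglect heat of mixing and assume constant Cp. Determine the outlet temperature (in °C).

No heat crosses the boundary, so H_out = H_in.
Σ ṁᵢCp,ᵢTᵢ = 18.7×2.41×169 + 3.50×2.41×190 + 4.28×2.41×94.2 = 10191
Σ ṁᵢCp,ᵢ = 18.7×2.41 + 3.50×2.41 + 4.28×2.41 = 63.817
T_out = 10191 / 63.817 = 159.69 °C

T_out = 160 °C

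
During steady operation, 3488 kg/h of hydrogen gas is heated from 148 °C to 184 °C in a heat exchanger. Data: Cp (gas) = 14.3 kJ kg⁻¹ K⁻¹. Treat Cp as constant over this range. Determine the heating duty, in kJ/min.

Q = ṁ·Cp·ΔT = 3488 × 14.3 × (184 − 148) = 1.7956e+06 kJ/h
Converting: 1.7956e+06 / 3600 s = 498.78 kW
Heating duty = 29927 kJ/min

Q = 29900 kJ/min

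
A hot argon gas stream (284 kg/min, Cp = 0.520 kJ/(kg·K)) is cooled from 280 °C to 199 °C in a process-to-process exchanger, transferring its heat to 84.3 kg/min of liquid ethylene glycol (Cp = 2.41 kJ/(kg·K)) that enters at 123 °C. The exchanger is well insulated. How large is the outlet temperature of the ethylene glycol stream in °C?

T_c,out = 182 °C

Heat released by hot stream: Q = 284 × 0.520 × (280 − 199) = 11962 kJ/min
Energy balance on cold side (adiabatic exchanger): Q = ṁ_c·Cp_c·(T_c,out − T_c,in)
T_c,out = 123 + 11962/(84.3 × 2.41) = 181.88 °C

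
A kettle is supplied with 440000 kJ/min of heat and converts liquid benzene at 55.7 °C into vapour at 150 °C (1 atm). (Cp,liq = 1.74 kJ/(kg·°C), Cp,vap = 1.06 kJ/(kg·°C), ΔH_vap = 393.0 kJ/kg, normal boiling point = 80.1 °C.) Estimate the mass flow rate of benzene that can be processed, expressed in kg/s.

ṁ = 14.4 kg/s

Δh = 1.74×(80.1−55.7) + 393.0 + 1.06×(150−80.1) = 509.55 kJ/kg
Q = 440000 kJ/min = 7333.3 kJ/s = 7333.3 kJ/s
ṁ = Q/Δh = 7333.3 / 509.55 = 14.392 kg/s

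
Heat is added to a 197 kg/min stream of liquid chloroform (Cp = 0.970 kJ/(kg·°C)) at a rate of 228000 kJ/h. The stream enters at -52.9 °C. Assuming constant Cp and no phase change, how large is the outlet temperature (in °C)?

T_out = -33.0 °C

Q = 228000 kJ/h = 3800 kJ/min
ΔT = Q/(ṁ·Cp) = 3800/(197×0.970) = 19.886 K
T_out = -52.9 + 19.886 = -33.014 °C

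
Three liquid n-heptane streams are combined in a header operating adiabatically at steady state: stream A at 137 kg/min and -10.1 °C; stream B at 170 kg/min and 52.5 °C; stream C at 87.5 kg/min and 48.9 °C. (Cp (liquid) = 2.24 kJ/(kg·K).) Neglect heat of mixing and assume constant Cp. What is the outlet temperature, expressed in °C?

Adiabatic, steady state ⇒ Σ ṁᵢCp,ᵢ(T_out − Tᵢ) = 0
Σ ṁᵢCp,ᵢTᵢ = 137×2.24×-10.1 + 170×2.24×52.5 + 87.5×2.24×48.9 = 26477
Σ ṁᵢCp,ᵢ = 137×2.24 + 170×2.24 + 87.5×2.24 = 883.68
T_out = 26477 / 883.68 = 29.962 °C

T_out = 30.0 °C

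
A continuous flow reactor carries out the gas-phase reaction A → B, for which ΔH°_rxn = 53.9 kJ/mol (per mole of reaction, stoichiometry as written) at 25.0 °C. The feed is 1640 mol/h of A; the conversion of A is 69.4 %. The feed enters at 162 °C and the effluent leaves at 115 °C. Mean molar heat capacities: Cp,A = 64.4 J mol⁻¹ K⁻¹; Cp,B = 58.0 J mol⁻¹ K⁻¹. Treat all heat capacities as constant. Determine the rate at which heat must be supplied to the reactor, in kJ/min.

Extent of reaction ξ = 0.694 × 1640 = 1138.2 mol/h
Reaction term: ξ·ΔH°_rxn = 1138.2 × 53.9 = 61347 kJ/h
Sensible, feed 162→25 °C: -14469 kJ/h
Outlet flows (mol/h): A 501.84, B 1138.2
Sensible, products 25→115 °C: 8849.9 kJ/h
Q = ΔH = 55727 kJ/h = 15.48 kW
Heat supplied = 928.79 kJ/min

Q_in = 929 kJ/min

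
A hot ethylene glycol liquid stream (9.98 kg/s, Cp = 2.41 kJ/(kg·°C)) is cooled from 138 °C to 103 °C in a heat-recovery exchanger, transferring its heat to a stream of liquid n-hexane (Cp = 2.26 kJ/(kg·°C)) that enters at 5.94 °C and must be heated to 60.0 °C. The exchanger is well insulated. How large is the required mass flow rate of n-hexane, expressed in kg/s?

Heat released by hot stream: Q = 9.98 × 2.41 × (138 − 103) = 841.81 kJ/s
Energy balance on cold side (adiabatic exchanger): Q = ṁ_c·Cp_c·(T_c,out − T_c,in)
ṁ_c = 841.81 / [2.26 × (60.0 − 5.94)] = 6.8902 kg/s

ṁ_c = 6.89 kg/s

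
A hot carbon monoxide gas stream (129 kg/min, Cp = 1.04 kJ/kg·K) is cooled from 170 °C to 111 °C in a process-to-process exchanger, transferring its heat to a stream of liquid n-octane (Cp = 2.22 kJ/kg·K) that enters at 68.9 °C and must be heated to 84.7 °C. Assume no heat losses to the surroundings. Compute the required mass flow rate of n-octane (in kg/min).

Heat released by hot stream: Q = 129 × 1.04 × (170 − 111) = 7915.4 kJ/min
Energy balance on cold side (adiabatic exchanger): Q = ṁ_c·Cp_c·(T_c,out − T_c,in)
ṁ_c = 7915.4 / [2.22 × (84.7 − 68.9)] = 225.67 kg/min

ṁ_c = 226 kg/min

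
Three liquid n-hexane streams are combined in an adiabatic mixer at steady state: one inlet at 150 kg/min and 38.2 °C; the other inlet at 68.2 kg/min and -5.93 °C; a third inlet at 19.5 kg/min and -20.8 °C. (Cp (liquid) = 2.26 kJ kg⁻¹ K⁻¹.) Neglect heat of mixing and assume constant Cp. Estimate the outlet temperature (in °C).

T_out = 20.7 °C

Adiabatic, steady state ⇒ Σ ṁᵢCp,ᵢ(T_out − Tᵢ) = 0
T_out = Σ ṁᵢCp,ᵢTᵢ / Σ ṁᵢCp,ᵢ
      = 11119 / 537.2 = 20.698 °C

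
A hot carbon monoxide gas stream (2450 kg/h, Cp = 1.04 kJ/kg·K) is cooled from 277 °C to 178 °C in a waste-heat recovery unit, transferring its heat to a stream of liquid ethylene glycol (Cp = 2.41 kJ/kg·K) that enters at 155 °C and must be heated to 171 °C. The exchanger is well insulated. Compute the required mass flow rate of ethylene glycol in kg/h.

Heat released by hot stream: Q = 2450 × 1.04 × (277 − 178) = 252250 kJ/h
Energy balance on cold side (adiabatic exchanger): Q = ṁ_c·Cp_c·(T_c,out − T_c,in)
ṁ_c = 252250 / [2.41 × (171 − 155)] = 6541.8 kg/h

ṁ_c = 6540 kg/h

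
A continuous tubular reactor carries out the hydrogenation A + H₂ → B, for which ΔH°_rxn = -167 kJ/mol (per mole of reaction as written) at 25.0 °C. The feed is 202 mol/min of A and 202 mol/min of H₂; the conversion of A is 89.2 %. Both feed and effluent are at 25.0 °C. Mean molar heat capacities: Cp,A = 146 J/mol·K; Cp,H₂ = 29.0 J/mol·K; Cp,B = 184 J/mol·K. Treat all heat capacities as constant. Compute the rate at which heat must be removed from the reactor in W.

Extent of reaction ξ = 0.892 × 202 = 180.18 mol/min
Reaction term: ξ·ΔH°_rxn = 180.18 × -167 = -30091 kJ/min
Q = ΔH = -30091 kJ/min = -501.51 kW
Heat removed = 501510 W

Q_out = 502000 W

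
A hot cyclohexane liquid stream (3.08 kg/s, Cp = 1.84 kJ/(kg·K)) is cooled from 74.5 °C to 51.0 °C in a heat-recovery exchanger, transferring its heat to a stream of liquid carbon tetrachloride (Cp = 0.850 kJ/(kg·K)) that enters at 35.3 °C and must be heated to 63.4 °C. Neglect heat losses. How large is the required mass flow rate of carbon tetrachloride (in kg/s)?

ṁ_c = 5.58 kg/s

Heat released by hot stream: Q = 3.08 × 1.84 × (74.5 − 51.0) = 133.18 kJ/s
Energy balance on cold side (adiabatic exchanger): Q = ṁ_c·Cp_c·(T_c,out − T_c,in)
ṁ_c = 133.18 / [0.850 × (63.4 − 35.3)] = 5.5759 kg/s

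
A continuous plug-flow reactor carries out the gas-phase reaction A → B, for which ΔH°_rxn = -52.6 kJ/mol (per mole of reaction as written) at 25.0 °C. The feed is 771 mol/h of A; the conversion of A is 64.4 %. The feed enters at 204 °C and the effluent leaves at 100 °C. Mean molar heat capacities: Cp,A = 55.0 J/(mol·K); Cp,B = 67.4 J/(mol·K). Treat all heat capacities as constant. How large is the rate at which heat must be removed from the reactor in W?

Q_out = 8350 W

Extent of reaction ξ = 0.644 × 771 = 496.52 mol/h
Reaction term: ξ·ΔH°_rxn = 496.52 × -52.6 = -26117 kJ/h
Sensible, feed 204→25 °C: -7590.5 kJ/h
Outlet flows (mol/h): A 274.48, B 496.52
Sensible, products 25→100 °C: 3642.1 kJ/h
Q = ΔH = -30066 kJ/h = -8.3515 kW
Heat removed = 8351.5 W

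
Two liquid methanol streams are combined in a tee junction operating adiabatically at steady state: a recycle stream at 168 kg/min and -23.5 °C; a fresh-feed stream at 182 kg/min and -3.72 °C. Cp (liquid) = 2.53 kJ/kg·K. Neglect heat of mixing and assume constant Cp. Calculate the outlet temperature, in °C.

T_out = -13.2 °C

Energy balance with Q = 0: Σ ṁᵢCp,ᵢ(T_out − Tᵢ) = 0
Σ ṁᵢCp,ᵢTᵢ = 168×2.53×-23.5 + 182×2.53×-3.72 = -11701
Σ ṁᵢCp,ᵢ = 168×2.53 + 182×2.53 = 885.5
T_out = -11701 / 885.5 = -13.214 °C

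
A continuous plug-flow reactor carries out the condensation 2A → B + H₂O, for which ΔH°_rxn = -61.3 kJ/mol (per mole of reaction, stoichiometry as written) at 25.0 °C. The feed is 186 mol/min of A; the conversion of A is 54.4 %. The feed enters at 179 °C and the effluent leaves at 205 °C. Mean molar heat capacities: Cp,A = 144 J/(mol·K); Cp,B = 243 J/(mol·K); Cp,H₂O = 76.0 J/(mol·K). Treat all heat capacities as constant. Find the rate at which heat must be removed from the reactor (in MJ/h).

Extent of reaction ξ = 0.544 × 186 / 2 = 50.592 mol/min
Reaction term: ξ·ΔH°_rxn = 50.592 × -61.3 = -3101.3 kJ/min
Sensible, feed 179→25 °C: -4124.7 kJ/min
Outlet flows (mol/min): A 84.816, B 50.592, H₂O 50.592
Sensible, products 25→205 °C: 5103.4 kJ/min
Q = ΔH = -2122.6 kJ/min = -35.377 kW
Heat removed = 127.36 MJ/h

Q_out = 127 MJ/h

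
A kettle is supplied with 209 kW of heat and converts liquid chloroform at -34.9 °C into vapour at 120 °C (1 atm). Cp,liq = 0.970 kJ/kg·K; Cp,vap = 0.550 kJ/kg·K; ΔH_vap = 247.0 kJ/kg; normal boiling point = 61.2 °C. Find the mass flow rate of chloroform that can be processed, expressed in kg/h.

Δh = 0.970×(61.2−-34.9) + 247.0 + 0.550×(120−61.2) = 372.56 kJ/kg
Q = 209 kW = 209 kJ/s = 752400 kJ/h
ṁ = Q/Δh = 752400 / 372.56 = 2019.6 kg/h

ṁ = 2020 kg/h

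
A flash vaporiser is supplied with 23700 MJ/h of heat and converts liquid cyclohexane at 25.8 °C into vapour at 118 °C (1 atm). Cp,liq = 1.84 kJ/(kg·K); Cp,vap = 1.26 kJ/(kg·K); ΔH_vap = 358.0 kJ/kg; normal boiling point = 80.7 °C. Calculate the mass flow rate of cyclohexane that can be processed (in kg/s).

Δh = 1.84×(80.7−25.8) + 358.0 + 1.26×(118−80.7) = 506.01 kJ/kg
Q = 23700 MJ/h = 6583.3 kJ/s = 6583.3 kJ/s
ṁ = Q/Δh = 6583.3 / 506.01 = 13.01 kg/s

ṁ = 13.0 kg/s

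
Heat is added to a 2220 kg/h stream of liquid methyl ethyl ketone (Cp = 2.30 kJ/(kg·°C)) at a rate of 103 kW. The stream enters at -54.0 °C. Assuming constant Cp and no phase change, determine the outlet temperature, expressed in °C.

T_out = 18.6 °C

Q = 103 kW = 370800 kJ/h
ΔT = Q/(ṁ·Cp) = 370800/(2220×2.30) = 72.62 K
T_out = -54.0 + 72.62 = 18.62 °C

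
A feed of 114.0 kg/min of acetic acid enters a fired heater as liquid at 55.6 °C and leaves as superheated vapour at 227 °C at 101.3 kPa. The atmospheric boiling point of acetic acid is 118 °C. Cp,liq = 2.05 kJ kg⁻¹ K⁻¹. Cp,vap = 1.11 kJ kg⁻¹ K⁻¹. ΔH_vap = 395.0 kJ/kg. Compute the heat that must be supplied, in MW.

Q = 1.22 MW

liquid 55.6→118 °C: 127.92 kJ/kg
vaporisation at 118 °C: 395 kJ/kg
vapour 118→227 °C: 120.99 kJ/kg
Δh = 127.92 + 395 + 120.99 = 643.91 kJ/kg
Q = ṁ·Δh = 114.0 kg/min × 643.91 kJ/kg = 73406 kJ/min
|Q| = 1223.4 kW = 1.2234 MW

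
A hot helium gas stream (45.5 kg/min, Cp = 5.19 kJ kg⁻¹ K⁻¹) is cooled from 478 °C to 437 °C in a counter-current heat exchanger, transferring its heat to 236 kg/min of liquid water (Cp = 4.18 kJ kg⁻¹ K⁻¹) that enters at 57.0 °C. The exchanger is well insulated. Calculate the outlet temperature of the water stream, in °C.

Heat released by hot stream: Q = 45.5 × 5.19 × (478 − 437) = 9681.9 kJ/min
Energy balance on cold side (adiabatic exchanger): Q = ṁ_c·Cp_c·(T_c,out − T_c,in)
T_c,out = 57.0 + 9681.9/(236 × 4.18) = 66.815 °C

T_c,out = 66.8 °C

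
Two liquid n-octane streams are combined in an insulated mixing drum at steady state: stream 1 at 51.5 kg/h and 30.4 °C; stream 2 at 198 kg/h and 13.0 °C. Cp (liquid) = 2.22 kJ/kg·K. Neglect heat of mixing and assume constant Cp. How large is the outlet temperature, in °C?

T_out = 16.6 °C

Adiabatic, steady state ⇒ Σ ṁᵢCp,ᵢ(T_out − Tᵢ) = 0
Σ ṁᵢCp,ᵢTᵢ = 51.5×2.22×30.4 + 198×2.22×13.0 = 9189.9
Σ ṁᵢCp,ᵢ = 51.5×2.22 + 198×2.22 = 553.89
T_out = 9189.9 / 553.89 = 16.592 °C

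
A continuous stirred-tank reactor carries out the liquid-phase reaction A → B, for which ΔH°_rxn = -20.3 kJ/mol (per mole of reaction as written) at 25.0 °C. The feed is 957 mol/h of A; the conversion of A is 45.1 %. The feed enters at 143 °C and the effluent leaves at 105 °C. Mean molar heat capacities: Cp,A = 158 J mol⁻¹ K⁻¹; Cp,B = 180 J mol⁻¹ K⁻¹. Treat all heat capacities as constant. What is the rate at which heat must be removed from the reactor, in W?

Extent of reaction ξ = 0.451 × 957 = 431.61 mol/h
Reaction term: ξ·ΔH°_rxn = 431.61 × -20.3 = -8761.6 kJ/h
Sensible, feed 143→25 °C: -17842 kJ/h
Outlet flows (mol/h): A 525.39, B 431.61
Sensible, products 25→105 °C: 12856 kJ/h
Q = ΔH = -13748 kJ/h = -3.8188 kW
Heat removed = 3818.8 W

Q_out = 3820 W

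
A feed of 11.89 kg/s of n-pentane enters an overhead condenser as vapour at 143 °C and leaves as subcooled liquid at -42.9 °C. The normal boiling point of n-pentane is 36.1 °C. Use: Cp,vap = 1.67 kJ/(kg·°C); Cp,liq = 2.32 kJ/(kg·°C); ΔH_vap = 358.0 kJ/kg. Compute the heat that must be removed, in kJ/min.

Q_c = 514000 kJ/min

vapour 143→36.1 °C: -178.52 kJ/kg
condensation at 36.1 °C: -358 kJ/kg
liquid 36.1→-42.9 °C: -183.28 kJ/kg
Δh = -178.52 + -358 + -183.28 = -719.8 kJ/kg
Q = ṁ·Δh = 11.89 kg/s × -719.8 kJ/kg = -8558.5 kJ/s
|Q| = 8558.5 kW = 513510 kJ/min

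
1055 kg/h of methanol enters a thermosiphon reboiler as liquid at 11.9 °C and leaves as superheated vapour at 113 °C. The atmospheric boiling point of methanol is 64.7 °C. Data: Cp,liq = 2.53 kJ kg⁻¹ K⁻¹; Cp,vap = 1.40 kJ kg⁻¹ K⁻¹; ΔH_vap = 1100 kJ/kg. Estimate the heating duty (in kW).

liquid 11.9→64.7 °C: 133.58 kJ/kg
vaporisation at 64.7 °C: 1100 kJ/kg
vapour 64.7→113 °C: 67.62 kJ/kg
Δh = 133.58 + 1100 + 67.62 = 1301.2 kJ/kg
Q = ṁ·Δh = 1055 kg/h × 1301.2 kJ/kg = 1.3728e+06 kJ/h
|Q| = 381.33 kW

Q = 381 kW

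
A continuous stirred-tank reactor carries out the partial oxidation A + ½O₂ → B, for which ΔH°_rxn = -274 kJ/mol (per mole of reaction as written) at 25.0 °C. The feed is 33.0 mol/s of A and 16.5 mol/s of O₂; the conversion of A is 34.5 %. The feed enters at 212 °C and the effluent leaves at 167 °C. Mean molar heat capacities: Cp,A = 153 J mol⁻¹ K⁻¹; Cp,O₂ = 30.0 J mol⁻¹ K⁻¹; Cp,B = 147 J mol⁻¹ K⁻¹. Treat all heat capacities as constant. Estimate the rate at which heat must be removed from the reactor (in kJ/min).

Extent of reaction ξ = 0.345 × 33.0 = 11.385 mol/s
Reaction term: ξ·ΔH°_rxn = 11.385 × -274 = -3119.5 kJ/s
Sensible, feed 212→25 °C: -1036.7 kJ/s
Outlet flows (mol/s): A 21.615, O₂ 10.808, B 11.385
Sensible, products 25→167 °C: 753.3 kJ/s
Q = ΔH = -3402.9 kJ/s = -3402.9 kW
Heat removed = 204180 kJ/min

Q_out = 204000 kJ/min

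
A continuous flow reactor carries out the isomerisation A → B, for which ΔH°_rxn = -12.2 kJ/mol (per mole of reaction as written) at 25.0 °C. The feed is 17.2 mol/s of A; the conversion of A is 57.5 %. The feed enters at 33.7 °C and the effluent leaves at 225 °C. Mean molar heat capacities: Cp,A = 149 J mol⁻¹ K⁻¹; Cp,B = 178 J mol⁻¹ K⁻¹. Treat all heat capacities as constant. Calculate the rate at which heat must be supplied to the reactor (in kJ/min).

Extent of reaction ξ = 0.575 × 17.2 = 9.89 mol/s
Reaction term: ξ·ΔH°_rxn = 9.89 × -12.2 = -120.66 kJ/s
Sensible, feed 33.7→25 °C: -22.296 kJ/s
Outlet flows (mol/s): A 7.31, B 9.89
Sensible, products 25→225 °C: 569.92 kJ/s
Q = ΔH = 426.97 kJ/s = 426.97 kW
Heat supplied = 25618 kJ/min

Q_in = 25600 kJ/min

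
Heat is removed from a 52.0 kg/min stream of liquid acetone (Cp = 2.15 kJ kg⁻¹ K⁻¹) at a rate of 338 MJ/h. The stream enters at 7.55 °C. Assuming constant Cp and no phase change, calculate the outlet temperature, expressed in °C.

T_out = -42.8 °C

Q = 338 MJ/h = 5633.3 kJ/min
ΔT = Q/(ṁ·Cp) = 5633.3/(52.0×2.15) = 50.388 K
T_out = 7.55 − 50.388 = -42.838 °C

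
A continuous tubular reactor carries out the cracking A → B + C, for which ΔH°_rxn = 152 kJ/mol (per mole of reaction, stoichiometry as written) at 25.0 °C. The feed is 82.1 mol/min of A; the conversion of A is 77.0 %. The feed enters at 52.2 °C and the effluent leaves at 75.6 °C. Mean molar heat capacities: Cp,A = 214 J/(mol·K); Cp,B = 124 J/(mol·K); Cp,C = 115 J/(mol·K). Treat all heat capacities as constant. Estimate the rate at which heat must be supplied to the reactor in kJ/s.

Extent of reaction ξ = 0.770 × 82.1 = 63.217 mol/min
Reaction term: ξ·ΔH°_rxn = 63.217 × 152 = 9609 kJ/min
Sensible, feed 52.2→25 °C: -477.89 kJ/min
Outlet flows (mol/min): A 18.883, B 63.217, C 63.217
Sensible, products 25→75.6 °C: 968.98 kJ/min
Q = ΔH = 10100 kJ/min = 168.33 kW
Heat supplied = 168.33 kJ/s

Q_in = 168 kJ/s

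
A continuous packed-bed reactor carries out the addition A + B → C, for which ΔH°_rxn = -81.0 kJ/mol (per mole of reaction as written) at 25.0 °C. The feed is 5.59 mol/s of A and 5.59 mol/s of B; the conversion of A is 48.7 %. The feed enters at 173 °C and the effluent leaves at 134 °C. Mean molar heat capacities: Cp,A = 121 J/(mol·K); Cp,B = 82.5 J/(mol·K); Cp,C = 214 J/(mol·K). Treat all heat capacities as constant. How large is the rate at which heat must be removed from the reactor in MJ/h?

Extent of reaction ξ = 0.487 × 5.59 = 2.7223 mol/s
Reaction term: ξ·ΔH°_rxn = 2.7223 × -81.0 = -220.51 kJ/s
Sensible, feed 173→25 °C: -168.36 kJ/s
Outlet flows (mol/s): A 2.8677, B 2.8677, C 2.7223
Sensible, products 25→134 °C: 127.11 kJ/s
Q = ΔH = -261.76 kJ/s = -261.76 kW
Heat removed = 942.33 MJ/h

Q_out = 942 MJ/h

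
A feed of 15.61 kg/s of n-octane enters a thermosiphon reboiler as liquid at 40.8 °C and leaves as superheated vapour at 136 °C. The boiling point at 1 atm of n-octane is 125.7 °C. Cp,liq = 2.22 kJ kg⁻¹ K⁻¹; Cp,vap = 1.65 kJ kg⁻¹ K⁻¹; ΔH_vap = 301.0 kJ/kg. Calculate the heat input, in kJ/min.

liquid 40.8→125.7 °C: 188.48 kJ/kg
vaporisation at 125.7 °C: 301 kJ/kg
vapour 125.7→136 °C: 16.995 kJ/kg
Δh = 188.48 + 301 + 16.995 = 506.47 kJ/kg
Q = ṁ·Δh = 15.61 kg/s × 506.47 kJ/kg = 7906 kJ/s
|Q| = 7906 kW = 474360 kJ/min

Q = 474000 kJ/min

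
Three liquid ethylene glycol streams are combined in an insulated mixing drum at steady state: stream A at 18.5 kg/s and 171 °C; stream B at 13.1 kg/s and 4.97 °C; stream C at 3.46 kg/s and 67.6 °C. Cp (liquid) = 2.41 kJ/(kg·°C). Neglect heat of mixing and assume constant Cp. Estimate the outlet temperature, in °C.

T_out = 98.8 °C

No heat crosses the boundary, so H_out = H_in.
T_out = Σ ṁᵢCp,ᵢTᵢ / Σ ṁᵢCp,ᵢ
      = 8344.6 / 84.495 = 98.759 °C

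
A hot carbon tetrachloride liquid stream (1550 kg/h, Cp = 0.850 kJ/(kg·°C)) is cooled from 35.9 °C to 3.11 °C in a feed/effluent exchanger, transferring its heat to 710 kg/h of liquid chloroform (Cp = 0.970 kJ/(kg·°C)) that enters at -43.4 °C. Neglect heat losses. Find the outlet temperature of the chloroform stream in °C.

Heat released by hot stream: Q = 1550 × 0.850 × (35.9 − 3.11) = 43201 kJ/h
Energy balance on cold side (adiabatic exchanger): Q = ṁ_c·Cp_c·(T_c,out − T_c,in)
T_c,out = -43.4 + 43201/(710 × 0.970) = 19.328 °C

T_c,out = 19.3 °C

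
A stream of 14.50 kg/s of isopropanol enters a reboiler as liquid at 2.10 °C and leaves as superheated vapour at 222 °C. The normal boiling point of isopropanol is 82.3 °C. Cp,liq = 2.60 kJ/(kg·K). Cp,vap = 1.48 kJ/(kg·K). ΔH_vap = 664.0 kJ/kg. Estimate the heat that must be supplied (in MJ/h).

Q = 56300 MJ/h

liquid 2.10→82.3 °C: 208.52 kJ/kg
vaporisation at 82.3 °C: 664 kJ/kg
vapour 82.3→222 °C: 206.76 kJ/kg
Δh = 208.52 + 664 + 206.76 = 1079.3 kJ/kg
Q = ṁ·Δh = 14.50 kg/s × 1079.3 kJ/kg = 15650 kJ/s
|Q| = 15650 kW = 56338 MJ/h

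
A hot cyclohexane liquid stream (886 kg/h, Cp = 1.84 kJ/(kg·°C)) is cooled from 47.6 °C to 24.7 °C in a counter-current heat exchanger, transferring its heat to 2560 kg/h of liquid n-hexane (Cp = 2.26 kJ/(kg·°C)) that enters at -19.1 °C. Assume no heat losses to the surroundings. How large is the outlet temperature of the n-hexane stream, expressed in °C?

Heat released by hot stream: Q = 886 × 1.84 × (47.6 − 24.7) = 37332 kJ/h
Energy balance on cold side (adiabatic exchanger): Q = ṁ_c·Cp_c·(T_c,out − T_c,in)
T_c,out = -19.1 + 37332/(2560 × 2.26) = -12.647 °C

T_c,out = -12.6 °C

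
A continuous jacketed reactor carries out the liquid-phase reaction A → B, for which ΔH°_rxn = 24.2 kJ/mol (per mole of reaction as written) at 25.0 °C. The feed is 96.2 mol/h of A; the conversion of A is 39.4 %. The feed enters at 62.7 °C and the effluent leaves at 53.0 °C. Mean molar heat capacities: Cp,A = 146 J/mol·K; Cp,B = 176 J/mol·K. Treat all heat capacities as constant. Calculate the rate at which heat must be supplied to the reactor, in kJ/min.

Q_in = 13.5 kJ/min

Extent of reaction ξ = 0.394 × 96.2 = 37.903 mol/h
Reaction term: ξ·ΔH°_rxn = 37.903 × 24.2 = 917.25 kJ/h
Sensible, feed 62.7→25 °C: -529.5 kJ/h
Outlet flows (mol/h): A 58.297, B 37.903
Sensible, products 25→53.0 °C: 425.1 kJ/h
Q = ΔH = 812.85 kJ/h = 0.22579 kW
Heat supplied = 13.547 kJ/min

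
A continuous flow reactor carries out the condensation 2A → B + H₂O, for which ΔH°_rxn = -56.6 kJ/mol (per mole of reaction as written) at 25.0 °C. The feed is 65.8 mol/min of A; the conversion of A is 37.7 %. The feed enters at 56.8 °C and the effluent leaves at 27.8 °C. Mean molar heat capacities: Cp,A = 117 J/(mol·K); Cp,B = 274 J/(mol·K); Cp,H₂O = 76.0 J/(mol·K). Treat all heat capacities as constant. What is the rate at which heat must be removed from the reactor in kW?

Extent of reaction ξ = 0.377 × 65.8 / 2 = 12.403 mol/min
Reaction term: ξ·ΔH°_rxn = 12.403 × -56.6 = -702.03 kJ/min
Sensible, feed 56.8→25 °C: -244.82 kJ/min
Outlet flows (mol/min): A 40.993, B 12.403, H₂O 12.403
Sensible, products 25→27.8 °C: 25.585 kJ/min
Q = ΔH = -921.26 kJ/min = -15.354 kW
Heat removed = 15.354 kW

Q_out = 15.4 kW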